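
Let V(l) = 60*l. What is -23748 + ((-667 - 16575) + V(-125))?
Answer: -48490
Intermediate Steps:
-23748 + ((-667 - 16575) + V(-125)) = -23748 + ((-667 - 16575) + 60*(-125)) = -23748 + (-17242 - 7500) = -23748 - 24742 = -48490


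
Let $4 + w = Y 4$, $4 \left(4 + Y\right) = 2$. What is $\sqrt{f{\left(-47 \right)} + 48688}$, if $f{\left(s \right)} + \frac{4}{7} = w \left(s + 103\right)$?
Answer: $\frac{6 \sqrt{64897}}{7} \approx 218.36$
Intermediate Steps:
$Y = - \frac{7}{2}$ ($Y = -4 + \frac{1}{4} \cdot 2 = -4 + \frac{1}{2} = - \frac{7}{2} \approx -3.5$)
$w = -18$ ($w = -4 - 14 = -18$)
$f{\left(s \right)} = - \frac{12982}{7} - 18 s$ ($f{\left(s \right)} = - \frac{4}{7} - 18 \left(s + 103\right) = - \frac{4}{7} - 18 \left(103 + s\right) = - \frac{4}{7} - \left(1854 + 18 s\right) = - \frac{12982}{7} - 18 s$)
$\sqrt{f{\left(-47 \right)} + 48688} = \sqrt{\left(- \frac{12982}{7} - -846\right) + 48688} = \sqrt{\left(- \frac{12982}{7} + 846\right) + 48688} = \sqrt{- \frac{7060}{7} + 48688} = \sqrt{\frac{333756}{7}} = \frac{6 \sqrt{64897}}{7}$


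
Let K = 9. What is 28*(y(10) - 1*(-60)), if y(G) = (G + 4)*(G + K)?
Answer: 9128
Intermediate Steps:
y(G) = (4 + G)*(9 + G) (y(G) = (G + 4)*(G + 9) = (4 + G)*(9 + G))
28*(y(10) - 1*(-60)) = 28*((36 + 10**2 + 13*10) - 1*(-60)) = 28*((36 + 100 + 130) + 60) = 28*(266 + 60) = 28*326 = 9128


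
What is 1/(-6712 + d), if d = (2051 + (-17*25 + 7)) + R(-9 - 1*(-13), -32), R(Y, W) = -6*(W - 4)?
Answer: -1/4863 ≈ -0.00020563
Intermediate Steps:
R(Y, W) = 24 - 6*W (R(Y, W) = -6*(-4 + W) = -3*(-8 + 2*W) = 24 - 6*W)
d = 1849 (d = (2051 + (-17*25 + 7)) + (24 - 6*(-32)) = (2051 + (-425 + 7)) + (24 + 192) = (2051 - 418) + 216 = 1633 + 216 = 1849)
1/(-6712 + d) = 1/(-6712 + 1849) = 1/(-4863) = -1/4863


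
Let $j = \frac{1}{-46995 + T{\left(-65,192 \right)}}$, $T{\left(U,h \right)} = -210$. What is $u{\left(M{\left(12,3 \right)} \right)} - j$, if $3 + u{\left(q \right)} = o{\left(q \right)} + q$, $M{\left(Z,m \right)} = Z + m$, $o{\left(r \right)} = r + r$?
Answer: $\frac{1982611}{47205} \approx 42.0$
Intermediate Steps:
$o{\left(r \right)} = 2 r$
$j = - \frac{1}{47205}$ ($j = \frac{1}{-46995 - 210} = \frac{1}{-47205} = - \frac{1}{47205} \approx -2.1184 \cdot 10^{-5}$)
$u{\left(q \right)} = -3 + 3 q$ ($u{\left(q \right)} = -3 + \left(2 q + q\right) = -3 + 3 q$)
$u{\left(M{\left(12,3 \right)} \right)} - j = \left(-3 + 3 \left(12 + 3\right)\right) - - \frac{1}{47205} = \left(-3 + 3 \cdot 15\right) + \frac{1}{47205} = \left(-3 + 45\right) + \frac{1}{47205} = 42 + \frac{1}{47205} = \frac{1982611}{47205}$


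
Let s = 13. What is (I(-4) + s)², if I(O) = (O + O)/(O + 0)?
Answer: 225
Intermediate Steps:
I(O) = 2 (I(O) = (2*O)/O = 2)
(I(-4) + s)² = (2 + 13)² = 15² = 225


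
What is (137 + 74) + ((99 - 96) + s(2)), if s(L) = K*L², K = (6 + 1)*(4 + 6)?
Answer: 494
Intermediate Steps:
K = 70 (K = 7*10 = 70)
s(L) = 70*L²
(137 + 74) + ((99 - 96) + s(2)) = (137 + 74) + ((99 - 96) + 70*2²) = 211 + (3 + 70*4) = 211 + (3 + 280) = 211 + 283 = 494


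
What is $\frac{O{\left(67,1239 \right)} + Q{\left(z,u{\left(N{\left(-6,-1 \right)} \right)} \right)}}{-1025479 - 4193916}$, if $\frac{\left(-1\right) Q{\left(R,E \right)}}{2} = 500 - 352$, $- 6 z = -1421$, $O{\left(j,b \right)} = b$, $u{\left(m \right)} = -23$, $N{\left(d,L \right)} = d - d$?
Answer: $- \frac{943}{5219395} \approx -0.00018067$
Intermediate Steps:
$N{\left(d,L \right)} = 0$
$z = \frac{1421}{6}$ ($z = \left(- \frac{1}{6}\right) \left(-1421\right) = \frac{1421}{6} \approx 236.83$)
$Q{\left(R,E \right)} = -296$ ($Q{\left(R,E \right)} = - 2 \left(500 - 352\right) = \left(-2\right) 148 = -296$)
$\frac{O{\left(67,1239 \right)} + Q{\left(z,u{\left(N{\left(-6,-1 \right)} \right)} \right)}}{-1025479 - 4193916} = \frac{1239 - 296}{-1025479 - 4193916} = \frac{943}{-5219395} = 943 \left(- \frac{1}{5219395}\right) = - \frac{943}{5219395}$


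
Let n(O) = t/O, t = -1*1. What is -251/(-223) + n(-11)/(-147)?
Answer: 405644/360591 ≈ 1.1249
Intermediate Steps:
t = -1
n(O) = -1/O
-251/(-223) + n(-11)/(-147) = -251/(-223) - 1/(-11)/(-147) = -251*(-1/223) - 1*(-1/11)*(-1/147) = 251/223 + (1/11)*(-1/147) = 251/223 - 1/1617 = 405644/360591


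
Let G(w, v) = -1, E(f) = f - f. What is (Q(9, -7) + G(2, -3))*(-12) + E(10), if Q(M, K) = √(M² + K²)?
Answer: 12 - 12*√130 ≈ -124.82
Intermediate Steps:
E(f) = 0
Q(M, K) = √(K² + M²)
(Q(9, -7) + G(2, -3))*(-12) + E(10) = (√((-7)² + 9²) - 1)*(-12) + 0 = (√(49 + 81) - 1)*(-12) + 0 = (√130 - 1)*(-12) + 0 = (-1 + √130)*(-12) + 0 = (12 - 12*√130) + 0 = 12 - 12*√130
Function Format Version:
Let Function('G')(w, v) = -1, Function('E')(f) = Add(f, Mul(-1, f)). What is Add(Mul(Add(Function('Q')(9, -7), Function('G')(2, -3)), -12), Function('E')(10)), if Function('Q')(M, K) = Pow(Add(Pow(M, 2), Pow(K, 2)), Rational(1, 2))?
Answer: Add(12, Mul(-12, Pow(130, Rational(1, 2)))) ≈ -124.82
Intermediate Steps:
Function('E')(f) = 0
Function('Q')(M, K) = Pow(Add(Pow(K, 2), Pow(M, 2)), Rational(1, 2))
Add(Mul(Add(Function('Q')(9, -7), Function('G')(2, -3)), -12), Function('E')(10)) = Add(Mul(Add(Pow(Add(Pow(-7, 2), Pow(9, 2)), Rational(1, 2)), -1), -12), 0) = Add(Mul(Add(Pow(Add(49, 81), Rational(1, 2)), -1), -12), 0) = Add(Mul(Add(Pow(130, Rational(1, 2)), -1), -12), 0) = Add(Mul(Add(-1, Pow(130, Rational(1, 2))), -12), 0) = Add(Add(12, Mul(-12, Pow(130, Rational(1, 2)))), 0) = Add(12, Mul(-12, Pow(130, Rational(1, 2))))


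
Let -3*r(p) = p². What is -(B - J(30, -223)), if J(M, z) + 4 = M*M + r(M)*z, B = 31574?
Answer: 36222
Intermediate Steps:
r(p) = -p²/3
J(M, z) = -4 + M² - z*M²/3 (J(M, z) = -4 + (M*M + (-M²/3)*z) = -4 + (M² - z*M²/3) = -4 + M² - z*M²/3)
-(B - J(30, -223)) = -(31574 - (-4 + 30² - ⅓*(-223)*30²)) = -(31574 - (-4 + 900 - ⅓*(-223)*900)) = -(31574 - (-4 + 900 + 66900)) = -(31574 - 1*67796) = -(31574 - 67796) = -1*(-36222) = 36222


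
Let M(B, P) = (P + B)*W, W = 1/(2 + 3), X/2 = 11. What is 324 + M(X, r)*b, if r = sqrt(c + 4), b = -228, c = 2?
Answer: -3396/5 - 228*sqrt(6)/5 ≈ -790.90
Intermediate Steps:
X = 22 (X = 2*11 = 22)
W = 1/5 ≈ 0.20000
r = sqrt(6) (r = sqrt(2 + 4) = sqrt(6) ≈ 2.4495)
M(B, P) = B/5 + P/5 (M(B, P) = (P + B)*(1/5) = (B + P)*(1/5) = B/5 + P/5)
324 + M(X, r)*b = 324 + ((1/5)*22 + sqrt(6)/5)*(-228) = 324 + (22/5 + sqrt(6)/5)*(-228) = 324 + (-5016/5 - 228*sqrt(6)/5) = -3396/5 - 228*sqrt(6)/5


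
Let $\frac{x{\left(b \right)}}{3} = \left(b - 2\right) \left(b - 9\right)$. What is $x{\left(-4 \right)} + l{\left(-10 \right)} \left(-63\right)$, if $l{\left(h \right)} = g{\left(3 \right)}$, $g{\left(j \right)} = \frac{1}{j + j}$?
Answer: $\frac{447}{2} \approx 223.5$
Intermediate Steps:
$g{\left(j \right)} = \frac{1}{2 j}$
$l{\left(h \right)} = \frac{1}{6}$ ($l{\left(h \right)} = \frac{1}{2 \cdot 3} = \frac{1}{2} \cdot \frac{1}{3} = \frac{1}{6}$)
$x{\left(b \right)} = 3 \left(-9 + b\right) \left(-2 + b\right)$ ($x{\left(b \right)} = 3 \left(b - 2\right) \left(b - 9\right) = 3 \left(-2 + b\right) \left(-9 + b\right) = 3 \left(-9 + b\right) \left(-2 + b\right)$)
$x{\left(-4 \right)} + l{\left(-10 \right)} \left(-63\right) = \left(54 - -132 + 3 \left(-4\right)^{2}\right) + \frac{1}{6} \left(-63\right) = \left(54 + 132 + 3 \cdot 16\right) - \frac{21}{2} = \left(54 + 132 + 48\right) - \frac{21}{2} = 234 - \frac{21}{2} = \frac{447}{2}$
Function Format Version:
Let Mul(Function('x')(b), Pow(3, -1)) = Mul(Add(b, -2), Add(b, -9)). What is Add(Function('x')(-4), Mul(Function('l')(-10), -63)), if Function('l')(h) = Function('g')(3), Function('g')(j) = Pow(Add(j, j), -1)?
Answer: Rational(447, 2) ≈ 223.50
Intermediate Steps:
Function('g')(j) = Mul(Rational(1, 2), Pow(j, -1)) (Function('g')(j) = Pow(Mul(2, j), -1) = Mul(Rational(1, 2), Pow(j, -1)))
Function('l')(h) = Rational(1, 6) (Function('l')(h) = Mul(Rational(1, 2), Pow(3, -1)) = Mul(Rational(1, 2), Rational(1, 3)) = Rational(1, 6))
Function('x')(b) = Mul(3, Add(-9, b), Add(-2, b)) (Function('x')(b) = Mul(3, Mul(Add(b, -2), Add(b, -9))) = Mul(3, Mul(Add(-2, b), Add(-9, b))) = Mul(3, Mul(Add(-9, b), Add(-2, b))) = Mul(3, Add(-9, b), Add(-2, b)))
Add(Function('x')(-4), Mul(Function('l')(-10), -63)) = Add(Add(54, Mul(-33, -4), Mul(3, Pow(-4, 2))), Mul(Rational(1, 6), -63)) = Add(Add(54, 132, Mul(3, 16)), Rational(-21, 2)) = Add(Add(54, 132, 48), Rational(-21, 2)) = Add(234, Rational(-21, 2)) = Rational(447, 2)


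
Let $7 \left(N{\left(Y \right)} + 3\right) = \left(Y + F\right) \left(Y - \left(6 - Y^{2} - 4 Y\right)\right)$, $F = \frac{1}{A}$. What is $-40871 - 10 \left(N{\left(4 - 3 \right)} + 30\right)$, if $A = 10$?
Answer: $-41141$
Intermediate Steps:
$F = \frac{1}{10} \approx 0.1$
$N{\left(Y \right)} = -3 + \frac{\left(\frac{1}{10} + Y\right) \left(-6 + Y^{2} + 5 Y\right)}{7}$ ($N{\left(Y \right)} = -3 + \frac{\left(Y + \frac{1}{10}\right) \left(Y - \left(6 - Y^{2} - 4 Y\right)\right)}{7} = -3 + \frac{\left(\frac{1}{10} + Y\right) \left(Y + \left(-6 + Y^{2} + 4 Y\right)\right)}{7} = -3 + \frac{\left(\frac{1}{10} + Y\right) \left(-6 + Y^{2} + 5 Y\right)}{7}$)
$-40871 - 10 \left(N{\left(4 - 3 \right)} + 30\right) = -40871 - 10 \left(\left(- \frac{108}{35} - \frac{11 \left(4 - 3\right)}{14} + \frac{\left(4 - 3\right)^{3}}{7} + \frac{51 \left(4 - 3\right)^{2}}{70}\right) + 30\right) = -40871 - 10 \left(\left(- \frac{108}{35} - \frac{11}{14} + \frac{1^{3}}{7} + \frac{51 \cdot 1^{2}}{70}\right) + 30\right) = -40871 - 10 \left(\left(- \frac{108}{35} - \frac{11}{14} + \frac{1}{7} \cdot 1 + \frac{51}{70} \cdot 1\right) + 30\right) = -40871 - 10 \left(\left(- \frac{108}{35} - \frac{11}{14} + \frac{1}{7} + \frac{51}{70}\right) + 30\right) = -40871 - 10 \left(-3 + 30\right) = -40871 - 270 = -41141$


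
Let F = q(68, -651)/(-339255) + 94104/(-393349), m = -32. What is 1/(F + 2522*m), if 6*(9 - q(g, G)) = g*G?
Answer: -133445614995/10769629743478063 ≈ -1.2391e-5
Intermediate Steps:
q(g, G) = 9 - G*g/6 (q(g, G) = 9 - g*G/6 = 9 - G*g/6)
F = -34830921583/133445614995 (F = (9 - ⅙*(-651)*68)/(-339255) + 94104/(-393349) = (9 + 7378)*(-1/339255) + 94104*(-1/393349) = 7387*(-1/339255) - 94104/393349 = -7387/339255 - 94104/393349 = -34830921583/133445614995 ≈ -0.26101)
1/(F + 2522*m) = 1/(-34830921583/133445614995 + 2522*(-32)) = 1/(-34830921583/133445614995 - 80704) = 1/(-10769629743478063/133445614995) = -133445614995/10769629743478063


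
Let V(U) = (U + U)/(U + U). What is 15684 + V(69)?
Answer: 15685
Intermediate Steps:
V(U) = 1 (V(U) = (2*U)/((2*U)) = (2*U)*(1/(2*U)) = 1)
15684 + V(69) = 15684 + 1 = 15685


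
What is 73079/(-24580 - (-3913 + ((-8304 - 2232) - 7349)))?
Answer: -73079/2782 ≈ -26.269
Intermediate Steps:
73079/(-24580 - (-3913 + ((-8304 - 2232) - 7349))) = 73079/(-24580 - (-3913 + (-10536 - 7349))) = 73079/(-24580 - (-3913 - 17885)) = 73079/(-24580 - 1*(-21798)) = 73079/(-24580 + 21798) = 73079/(-2782) = 73079*(-1/2782) = -73079/2782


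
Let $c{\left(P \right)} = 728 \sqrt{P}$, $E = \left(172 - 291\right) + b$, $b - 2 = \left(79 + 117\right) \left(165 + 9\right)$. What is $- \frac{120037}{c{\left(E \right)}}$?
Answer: $- \frac{120037 \sqrt{33987}}{24742536} \approx -0.89439$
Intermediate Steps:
$b = 34106$ ($b = 2 + \left(79 + 117\right) \left(165 + 9\right) = 2 + 196 \cdot 174 = 2 + 34104 = 34106$)
$E = 33987$ ($E = \left(172 - 291\right) + 34106 = -119 + 34106 = 33987$)
$- \frac{120037}{c{\left(E \right)}} = - \frac{120037}{728 \sqrt{33987}} = - 120037 \frac{\sqrt{33987}}{24742536} = - \frac{120037 \sqrt{33987}}{24742536}$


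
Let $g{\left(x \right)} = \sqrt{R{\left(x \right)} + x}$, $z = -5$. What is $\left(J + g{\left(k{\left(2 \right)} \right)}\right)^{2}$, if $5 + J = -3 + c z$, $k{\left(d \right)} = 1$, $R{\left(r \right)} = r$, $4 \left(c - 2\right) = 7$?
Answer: $\frac{11481}{16} - \frac{107 \sqrt{2}}{2} \approx 641.9$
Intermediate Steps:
$c = \frac{15}{4}$ ($c = 2 + \frac{1}{4} \cdot 7 = 2 + \frac{7}{4} = \frac{15}{4} \approx 3.75$)
$J = - \frac{107}{4}$ ($J = -5 + \left(-3 + \frac{15}{4} \left(-5\right)\right) = -5 - \frac{87}{4} = - \frac{107}{4} \approx -26.75$)
$g{\left(x \right)} = \sqrt{2} \sqrt{x}$ ($g{\left(x \right)} = \sqrt{x + x} = \sqrt{2 x} = \sqrt{2} \sqrt{x}$)
$\left(J + g{\left(k{\left(2 \right)} \right)}\right)^{2} = \left(- \frac{107}{4} + \sqrt{2} \sqrt{1}\right)^{2} = \left(- \frac{107}{4} + \sqrt{2} \cdot 1\right)^{2} = \left(- \frac{107}{4} + \sqrt{2}\right)^{2}$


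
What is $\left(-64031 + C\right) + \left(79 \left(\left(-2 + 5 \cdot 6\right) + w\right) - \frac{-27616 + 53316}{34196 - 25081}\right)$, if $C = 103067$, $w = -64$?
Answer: $\frac{65972876}{1823} \approx 36189.0$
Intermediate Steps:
$\left(-64031 + C\right) + \left(79 \left(\left(-2 + 5 \cdot 6\right) + w\right) - \frac{-27616 + 53316}{34196 - 25081}\right) = \left(-64031 + 103067\right) + \left(79 \left(\left(-2 + 5 \cdot 6\right) - 64\right) - \frac{-27616 + 53316}{34196 - 25081}\right) = 39036 + \left(79 \left(\left(-2 + 30\right) - 64\right) - \frac{25700}{9115}\right) = 39036 + \left(79 \left(28 - 64\right) - 25700 \cdot \frac{1}{9115}\right) = 39036 + \left(79 \left(-36\right) - \frac{5140}{1823}\right) = 39036 - \frac{5189752}{1823} = \frac{65972876}{1823}$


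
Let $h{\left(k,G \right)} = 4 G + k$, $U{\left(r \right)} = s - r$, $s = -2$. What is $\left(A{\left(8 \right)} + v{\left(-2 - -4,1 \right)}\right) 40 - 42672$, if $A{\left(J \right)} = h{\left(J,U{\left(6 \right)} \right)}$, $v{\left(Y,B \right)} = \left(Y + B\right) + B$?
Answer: $-43472$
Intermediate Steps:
$U{\left(r \right)} = -2 - r$
$h{\left(k,G \right)} = k + 4 G$
$v{\left(Y,B \right)} = Y + 2 B$ ($v{\left(Y,B \right)} = \left(B + Y\right) + B = Y + 2 B$)
$A{\left(J \right)} = -32 + J$ ($A{\left(J \right)} = J + 4 \left(-2 - 6\right) = J + 4 \left(-8\right) = J - 32 = -32 + J$)
$\left(A{\left(8 \right)} + v{\left(-2 - -4,1 \right)}\right) 40 - 42672 = \left(\left(-32 + 8\right) + \left(\left(-2 - -4\right) + 2 \cdot 1\right)\right) 40 - 42672 = \left(-24 + \left(\left(-2 + 4\right) + 2\right)\right) 40 - 42672 = \left(-24 + \left(2 + 2\right)\right) 40 - 42672 = \left(-24 + 4\right) 40 - 42672 = \left(-20\right) 40 - 42672 = -800 - 42672 = -43472$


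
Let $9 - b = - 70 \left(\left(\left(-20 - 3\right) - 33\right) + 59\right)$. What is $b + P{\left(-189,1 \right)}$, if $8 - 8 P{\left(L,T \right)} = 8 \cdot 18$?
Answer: $202$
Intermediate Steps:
$b = 219$ ($b = 9 - - 70 \left(\left(\left(-20 - 3\right) - 33\right) + 59\right) = 9 - - 70 \left(\left(-23 - 33\right) + 59\right) = 9 - - 70 \left(-56 + 59\right) = 9 - \left(-70\right) 3 = 9 - -210 = 9 + 210 = 219$)
$P{\left(L,T \right)} = -17$ ($P{\left(L,T \right)} = 1 - \frac{8 \cdot 18}{8} = 1 - 18 = -17$)
$b + P{\left(-189,1 \right)} = 219 - 17 = 202$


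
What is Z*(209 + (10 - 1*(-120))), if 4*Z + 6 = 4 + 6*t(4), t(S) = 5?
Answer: 2373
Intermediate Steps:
Z = 7 (Z = -3/2 + (4 + 6*5)/4 = -3/2 + (4 + 30)/4 = -3/2 + (1/4)*34 = -3/2 + 17/2 = 7)
Z*(209 + (10 - 1*(-120))) = 7*(209 + (10 - 1*(-120))) = 7*(209 + (10 + 120)) = 7*(209 + 130) = 7*339 = 2373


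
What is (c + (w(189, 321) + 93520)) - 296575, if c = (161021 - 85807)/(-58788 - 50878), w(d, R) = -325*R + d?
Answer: -16844241710/54833 ≈ -3.0719e+5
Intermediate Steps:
w(d, R) = d - 325*R
c = -37607/54833 (c = 75214/(-109666) = 75214*(-1/109666) = -37607/54833 ≈ -0.68585)
(c + (w(189, 321) + 93520)) - 296575 = (-37607/54833 + ((189 - 325*321) + 93520)) - 296575 = (-37607/54833 + ((189 - 104325) + 93520)) - 296575 = (-37607/54833 + (-104136 + 93520)) - 296575 = (-37607/54833 - 10616) - 296575 = -582144735/54833 - 296575 = -16844241710/54833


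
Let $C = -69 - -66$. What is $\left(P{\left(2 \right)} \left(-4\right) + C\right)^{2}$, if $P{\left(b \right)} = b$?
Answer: $121$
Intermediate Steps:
$C = -3$ ($C = -69 + 66 = -3$)
$\left(P{\left(2 \right)} \left(-4\right) + C\right)^{2} = \left(2 \left(-4\right) - 3\right)^{2} = \left(-8 - 3\right)^{2} = \left(-11\right)^{2} = 121$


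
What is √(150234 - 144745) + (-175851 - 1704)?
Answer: -177555 + √5489 ≈ -1.7748e+5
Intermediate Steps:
√(150234 - 144745) + (-175851 - 1704) = √5489 - 177555 = -177555 + √5489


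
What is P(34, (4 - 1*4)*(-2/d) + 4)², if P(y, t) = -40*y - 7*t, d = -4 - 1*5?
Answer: 1926544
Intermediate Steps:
d = -9 (d = -4 - 5 = -9)
P(34, (4 - 1*4)*(-2/d) + 4)² = (-40*34 - 7*((4 - 1*4)*(-2/(-9)) + 4))² = (-1360 - 7*((4 - 4)*(-2*(-⅑)) + 4))² = (-1360 - 7*(0*(2/9) + 4))² = (-1360 - 7*(0 + 4))² = (-1360 - 7*4)² = (-1360 - 28)² = (-1388)² = 1926544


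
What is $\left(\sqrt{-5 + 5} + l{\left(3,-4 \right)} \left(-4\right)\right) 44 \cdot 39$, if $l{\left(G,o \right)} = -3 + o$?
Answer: $48048$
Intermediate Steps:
$\left(\sqrt{-5 + 5} + l{\left(3,-4 \right)} \left(-4\right)\right) 44 \cdot 39 = \left(\sqrt{-5 + 5} + \left(-3 - 4\right) \left(-4\right)\right) 44 \cdot 39 = \left(\sqrt{0} - -28\right) 44 \cdot 39 = \left(0 + 28\right) 44 \cdot 39 = 28 \cdot 44 \cdot 39 = 1232 \cdot 39 = 48048$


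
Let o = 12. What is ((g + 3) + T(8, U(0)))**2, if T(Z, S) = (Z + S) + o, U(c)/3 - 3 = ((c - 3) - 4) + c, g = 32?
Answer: 1849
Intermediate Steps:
U(c) = -12 + 6*c (U(c) = 9 + 3*(((c - 3) - 4) + c) = 9 + 3*(((-3 + c) - 4) + c) = 9 + 3*((-7 + c) + c) = 9 + 3*(-7 + 2*c) = 9 + (-21 + 6*c) = -12 + 6*c)
T(Z, S) = 12 + S + Z (T(Z, S) = (Z + S) + 12 = (S + Z) + 12 = 12 + S + Z)
((g + 3) + T(8, U(0)))**2 = ((32 + 3) + (12 + (-12 + 6*0) + 8))**2 = (35 + (12 + (-12 + 0) + 8))**2 = (35 + (12 - 12 + 8))**2 = (35 + 8)**2 = 43**2 = 1849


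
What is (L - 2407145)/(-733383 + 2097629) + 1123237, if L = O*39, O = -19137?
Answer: 58937247339/52471 ≈ 1.1232e+6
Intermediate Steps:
L = -746343 (L = -19137*39 = -746343)
(L - 2407145)/(-733383 + 2097629) + 1123237 = (-746343 - 2407145)/(-733383 + 2097629) + 1123237 = -3153488/1364246 + 1123237 = -3153488*1/1364246 + 1123237 = -121288/52471 + 1123237 = 58937247339/52471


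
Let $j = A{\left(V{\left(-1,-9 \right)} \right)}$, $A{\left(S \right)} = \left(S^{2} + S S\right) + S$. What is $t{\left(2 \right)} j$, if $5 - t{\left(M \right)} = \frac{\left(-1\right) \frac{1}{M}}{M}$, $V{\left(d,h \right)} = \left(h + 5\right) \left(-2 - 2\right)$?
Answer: $2772$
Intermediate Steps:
$V{\left(d,h \right)} = -20 - 4 h$ ($V{\left(d,h \right)} = \left(5 + h\right) \left(-4\right) = -20 - 4 h$)
$t{\left(M \right)} = 5 + \frac{1}{M^{2}}$ ($t{\left(M \right)} = 5 - \frac{\left(-1\right) \frac{1}{M}}{M} = 5 - - \frac{1}{M^{2}} = 5 + \frac{1}{M^{2}}$)
$A{\left(S \right)} = S + 2 S^{2}$ ($A{\left(S \right)} = \left(S^{2} + S^{2}\right) + S = 2 S^{2} + S = S + 2 S^{2}$)
$j = 528$ ($j = \left(-20 - -36\right) \left(1 + 2 \left(-20 - -36\right)\right) = \left(-20 + 36\right) \left(1 + 2 \left(-20 + 36\right)\right) = 16 \left(1 + 2 \cdot 16\right) = 16 \left(1 + 32\right) = 16 \cdot 33 = 528$)
$t{\left(2 \right)} j = \left(5 + \frac{1}{4}\right) 528 = \frac{21}{4} \cdot 528 = 2772$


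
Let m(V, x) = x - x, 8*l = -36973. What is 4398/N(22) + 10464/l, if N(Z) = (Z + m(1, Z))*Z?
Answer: 61045323/8947466 ≈ 6.8226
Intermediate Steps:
l = -36973/8 (l = (1/8)*(-36973) = -36973/8 ≈ -4621.6)
m(V, x) = 0
N(Z) = Z**2 (N(Z) = (Z + 0)*Z = Z*Z = Z**2)
4398/N(22) + 10464/l = 4398/(22**2) + 10464/(-36973/8) = 4398/484 + 10464*(-8/36973) = 4398*(1/484) - 83712/36973 = 2199/242 - 83712/36973 = 61045323/8947466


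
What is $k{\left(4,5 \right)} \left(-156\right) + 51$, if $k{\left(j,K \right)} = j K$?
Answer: $-3069$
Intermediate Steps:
$k{\left(j,K \right)} = K j$
$k{\left(4,5 \right)} \left(-156\right) + 51 = 5 \cdot 4 \left(-156\right) + 51 = 20 \left(-156\right) + 51 = -3120 + 51 = -3069$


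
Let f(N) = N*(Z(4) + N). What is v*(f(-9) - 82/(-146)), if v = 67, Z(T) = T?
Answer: 222842/73 ≈ 3052.6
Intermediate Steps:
f(N) = N*(4 + N)
v*(f(-9) - 82/(-146)) = 67*(-9*(4 - 9) - 82/(-146)) = 67*(-9*(-5) - 82*(-1/146)) = 67*(45 + 41/73) = 67*(3326/73) = 222842/73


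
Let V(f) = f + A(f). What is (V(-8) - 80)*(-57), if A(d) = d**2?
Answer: 1368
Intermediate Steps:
V(f) = f + f**2
(V(-8) - 80)*(-57) = (-8*(1 - 8) - 80)*(-57) = (-8*(-7) - 80)*(-57) = (56 - 80)*(-57) = -24*(-57) = 1368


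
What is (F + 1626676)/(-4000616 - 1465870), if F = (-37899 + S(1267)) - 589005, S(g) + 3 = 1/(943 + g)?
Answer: -736496497/4026978020 ≈ -0.18289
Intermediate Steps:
S(g) = -3 + 1/(943 + g)
F = -1385464469/2210 (F = (-37899 + (-2828 - 3*1267)/(943 + 1267)) - 589005 = (-37899 + (-2828 - 3801)/2210) - 589005 = (-37899 + (1/2210)*(-6629)) - 589005 = (-37899 - 6629/2210) - 589005 = -83763419/2210 - 589005 = -1385464469/2210 ≈ -6.2691e+5)
(F + 1626676)/(-4000616 - 1465870) = (-1385464469/2210 + 1626676)/(-4000616 - 1465870) = (2209489491/2210)/(-5466486) = (2209489491/2210)*(-1/5466486) = -736496497/4026978020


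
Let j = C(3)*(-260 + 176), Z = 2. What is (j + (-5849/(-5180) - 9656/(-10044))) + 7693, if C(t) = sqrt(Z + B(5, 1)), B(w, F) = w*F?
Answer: 100089888499/13006980 - 84*sqrt(7) ≈ 7472.8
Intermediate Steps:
B(w, F) = F*w
C(t) = sqrt(7) (C(t) = sqrt(2 + 1*5) = sqrt(2 + 5) = sqrt(7))
j = -84*sqrt(7) (j = sqrt(7)*(-260 + 176) = sqrt(7)*(-84) = -84*sqrt(7) ≈ -222.24)
(j + (-5849/(-5180) - 9656/(-10044))) + 7693 = (-84*sqrt(7) + (-5849/(-5180) - 9656/(-10044))) + 7693 = (-84*sqrt(7) + (-5849*(-1/5180) - 9656*(-1/10044))) + 7693 = (-84*sqrt(7) + (5849/5180 + 2414/2511)) + 7693 = (-84*sqrt(7) + 27191359/13006980) + 7693 = (27191359/13006980 - 84*sqrt(7)) + 7693 = 100089888499/13006980 - 84*sqrt(7)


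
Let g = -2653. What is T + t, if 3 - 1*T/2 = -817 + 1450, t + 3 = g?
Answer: -3916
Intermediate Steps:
t = -2656 (t = -3 - 2653 = -2656)
T = -1260 (T = 6 - 2*(-817 + 1450) = 6 - 2*633 = 6 - 1266 = -1260)
T + t = -1260 - 2656 = -3916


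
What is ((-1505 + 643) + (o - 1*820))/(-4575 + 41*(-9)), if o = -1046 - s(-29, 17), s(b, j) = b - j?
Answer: 447/824 ≈ 0.54248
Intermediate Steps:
o = -1000 (o = -1046 - (-29 - 1*17) = -1046 - (-29 - 17) = -1046 - 1*(-46) = -1046 + 46 = -1000)
((-1505 + 643) + (o - 1*820))/(-4575 + 41*(-9)) = ((-1505 + 643) + (-1000 - 1*820))/(-4575 + 41*(-9)) = (-862 + (-1000 - 820))/(-4575 - 369) = (-862 - 1820)/(-4944) = -2682*(-1/4944) = 447/824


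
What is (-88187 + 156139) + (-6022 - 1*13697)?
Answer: 48233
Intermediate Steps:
(-88187 + 156139) + (-6022 - 1*13697) = 67952 + (-6022 - 13697) = 67952 - 19719 = 48233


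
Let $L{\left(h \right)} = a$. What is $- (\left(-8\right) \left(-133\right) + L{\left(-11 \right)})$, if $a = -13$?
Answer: $-1051$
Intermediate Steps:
$L{\left(h \right)} = -13$
$- (\left(-8\right) \left(-133\right) + L{\left(-11 \right)}) = - (\left(-8\right) \left(-133\right) - 13) = - (1064 - 13) = \left(-1\right) 1051 = -1051$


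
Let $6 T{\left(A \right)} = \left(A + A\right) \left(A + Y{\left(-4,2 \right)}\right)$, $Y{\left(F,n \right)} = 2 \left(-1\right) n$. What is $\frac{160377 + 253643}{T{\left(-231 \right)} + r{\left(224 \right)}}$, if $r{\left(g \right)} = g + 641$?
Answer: $\frac{20701}{948} \approx 21.836$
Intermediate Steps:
$Y{\left(F,n \right)} = - 2 n$
$T{\left(A \right)} = \frac{A \left(-4 + A\right)}{3}$ ($T{\left(A \right)} = \frac{\left(A + A\right) \left(A - 4\right)}{6} = \frac{2 A \left(A - 4\right)}{6} = \frac{2 A \left(-4 + A\right)}{6} = \frac{A \left(-4 + A\right)}{3}$)
$r{\left(g \right)} = 641 + g$
$\frac{160377 + 253643}{T{\left(-231 \right)} + r{\left(224 \right)}} = \frac{160377 + 253643}{\frac{1}{3} \left(-231\right) \left(-4 - 231\right) + \left(641 + 224\right)} = \frac{414020}{\frac{1}{3} \left(-231\right) \left(-235\right) + 865} = \frac{414020}{18095 + 865} = \frac{414020}{18960} = 414020 \cdot \frac{1}{18960} = \frac{20701}{948}$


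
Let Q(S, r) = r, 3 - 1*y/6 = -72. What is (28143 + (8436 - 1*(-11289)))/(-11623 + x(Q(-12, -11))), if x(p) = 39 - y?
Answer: -23934/6017 ≈ -3.9777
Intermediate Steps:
y = 450 (y = 18 - 6*(-72) = 18 + 432 = 450)
x(p) = -411 (x(p) = 39 - 1*450 = 39 - 450 = -411)
(28143 + (8436 - 1*(-11289)))/(-11623 + x(Q(-12, -11))) = (28143 + (8436 - 1*(-11289)))/(-11623 - 411) = (28143 + (8436 + 11289))/(-12034) = (28143 + 19725)*(-1/12034) = 47868*(-1/12034) = -23934/6017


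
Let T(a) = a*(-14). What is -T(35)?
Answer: 490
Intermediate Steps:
T(a) = -14*a
-T(35) = -(-14)*35 = -1*(-490) = 490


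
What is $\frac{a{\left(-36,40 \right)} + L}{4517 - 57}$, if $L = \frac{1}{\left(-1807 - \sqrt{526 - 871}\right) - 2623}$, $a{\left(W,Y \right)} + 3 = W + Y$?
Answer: $\frac{\sqrt{345} - 4429 i}{4460 \left(\sqrt{345} - 4430 i\right)} \approx 0.00022416 + 2.1221 \cdot 10^{-10} i$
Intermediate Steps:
$a{\left(W,Y \right)} = -3 + W + Y$ ($a{\left(W,Y \right)} = -3 + \left(W + Y\right) = -3 + W + Y$)
$L = \frac{1}{-4430 - i \sqrt{345}}$ ($L = \frac{1}{\left(-1807 - \sqrt{-345}\right) - 2623} = \frac{1}{\left(-1807 - i \sqrt{345}\right) - 2623} = \frac{1}{-4430 - i \sqrt{345}} \approx -0.00022573 + 9.464 \cdot 10^{-7} i$)
$\frac{a{\left(-36,40 \right)} + L}{4517 - 57} = \frac{\left(-3 - 36 + 40\right) + \frac{i}{\sqrt{345} - 4430 i}}{4517 - 57} = \frac{1 + \frac{i}{\sqrt{345} - 4430 i}}{4460} = \left(1 + \frac{i}{\sqrt{345} - 4430 i}\right) \frac{1}{4460} = \frac{1}{4460} + \frac{i}{4460 \left(\sqrt{345} - 4430 i\right)}$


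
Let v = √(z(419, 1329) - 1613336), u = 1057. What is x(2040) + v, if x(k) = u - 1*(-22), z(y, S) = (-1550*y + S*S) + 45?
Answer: 1079 + 10*I*√4965 ≈ 1079.0 + 704.63*I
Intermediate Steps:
z(y, S) = 45 + S² - 1550*y (z(y, S) = (-1550*y + S²) + 45 = (S² - 1550*y) + 45 = 45 + S² - 1550*y)
x(k) = 1079 (x(k) = 1057 - 1*(-22) = 1057 + 22 = 1079)
v = 10*I*√4965 (v = √((45 + 1329² - 1550*419) - 1613336) = √((45 + 1766241 - 649450) - 1613336) = √(1116836 - 1613336) = √(-496500) = 10*I*√4965 ≈ 704.63*I)
x(2040) + v = 1079 + 10*I*√4965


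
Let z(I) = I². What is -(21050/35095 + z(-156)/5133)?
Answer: -64141438/12009509 ≈ -5.3409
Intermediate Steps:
-(21050/35095 + z(-156)/5133) = -(21050/35095 + (-156)²/5133) = -(21050*(1/35095) + 24336*(1/5133)) = -(4210/7019 + 8112/1711) = -1*64141438/12009509 = -64141438/12009509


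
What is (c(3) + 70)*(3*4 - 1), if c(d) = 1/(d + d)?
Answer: 4631/6 ≈ 771.83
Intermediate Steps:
c(d) = 1/(2*d)
(c(3) + 70)*(3*4 - 1) = ((1/2)/3 + 70)*(3*4 - 1) = ((1/2)*(1/3) + 70)*(12 - 1) = (1/6 + 70)*11 = (421/6)*11 = 4631/6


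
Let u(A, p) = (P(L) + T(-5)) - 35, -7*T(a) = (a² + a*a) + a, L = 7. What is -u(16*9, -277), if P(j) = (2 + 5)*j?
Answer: -53/7 ≈ -7.5714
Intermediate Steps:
P(j) = 7*j
T(a) = -2*a²/7 - a/7 (T(a) = -((a² + a*a) + a)/7 = -((a² + a²) + a)/7 = -(2*a² + a)/7 = -(a + 2*a²)/7 = -2*a²/7 - a/7)
u(A, p) = 53/7 (u(A, p) = (7*7 - ⅐*(-5)*(1 + 2*(-5))) - 35 = (49 - ⅐*(-5)*(1 - 10)) - 35 = (49 - ⅐*(-5)*(-9)) - 35 = (49 - 45/7) - 35 = 298/7 - 35 = 53/7)
-u(16*9, -277) = -1*53/7 = -53/7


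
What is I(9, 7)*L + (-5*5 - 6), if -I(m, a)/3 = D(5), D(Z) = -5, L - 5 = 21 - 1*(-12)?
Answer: 539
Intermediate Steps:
L = 38 (L = 5 + (21 - 1*(-12)) = 5 + (21 + 12) = 5 + 33 = 38)
I(m, a) = 15 (I(m, a) = -3*(-5) = 15)
I(9, 7)*L + (-5*5 - 6) = 15*38 + (-5*5 - 6) = 570 + (-25 - 6) = 570 - 31 = 539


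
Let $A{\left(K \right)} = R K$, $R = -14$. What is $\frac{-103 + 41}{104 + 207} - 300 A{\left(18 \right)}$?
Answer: $\frac{23511538}{311} \approx 75600.0$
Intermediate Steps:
$A{\left(K \right)} = - 14 K$
$\frac{-103 + 41}{104 + 207} - 300 A{\left(18 \right)} = \frac{-103 + 41}{104 + 207} - 300 \left(\left(-14\right) 18\right) = - \frac{62}{311} - -75600 = \left(-62\right) \frac{1}{311} + 75600 = - \frac{62}{311} + 75600 = \frac{23511538}{311}$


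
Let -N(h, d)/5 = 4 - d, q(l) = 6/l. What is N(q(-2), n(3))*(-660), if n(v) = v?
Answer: 3300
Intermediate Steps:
N(h, d) = -20 + 5*d (N(h, d) = -5*(4 - d) = -20 + 5*d)
N(q(-2), n(3))*(-660) = (-20 + 5*3)*(-660) = (-20 + 15)*(-660) = -5*(-660) = 3300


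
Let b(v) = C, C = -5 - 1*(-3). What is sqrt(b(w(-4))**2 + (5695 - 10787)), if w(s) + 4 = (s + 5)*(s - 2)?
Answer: 4*I*sqrt(318) ≈ 71.33*I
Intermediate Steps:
w(s) = -4 + (-2 + s)*(5 + s) (w(s) = -4 + (s + 5)*(s - 2) = -4 + (5 + s)*(-2 + s) = -4 + (-2 + s)*(5 + s))
C = -2 (C = -5 + 3 = -2)
b(v) = -2
sqrt(b(w(-4))**2 + (5695 - 10787)) = sqrt((-2)**2 + (5695 - 10787)) = sqrt(4 - 5092) = sqrt(-5088) = 4*I*sqrt(318)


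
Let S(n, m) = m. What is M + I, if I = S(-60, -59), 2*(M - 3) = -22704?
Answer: -11408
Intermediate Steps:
M = -11349 (M = 3 + (½)*(-22704) = 3 - 11352 = -11349)
I = -59
M + I = -11349 - 59 = -11408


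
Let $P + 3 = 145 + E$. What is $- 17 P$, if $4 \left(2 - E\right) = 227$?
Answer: $- \frac{5933}{4} \approx -1483.3$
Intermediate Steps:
$E = - \frac{219}{4}$ ($E = 2 - \frac{227}{4} = - \frac{219}{4} \approx -54.75$)
$P = \frac{349}{4}$ ($P = -3 + \left(145 - \frac{219}{4}\right) = -3 + \frac{361}{4} = \frac{349}{4} \approx 87.25$)
$- 17 P = \left(-17\right) \frac{349}{4} = - \frac{5933}{4}$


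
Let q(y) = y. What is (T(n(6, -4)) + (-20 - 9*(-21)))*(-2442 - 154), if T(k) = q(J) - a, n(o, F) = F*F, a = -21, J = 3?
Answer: -501028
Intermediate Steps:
n(o, F) = F**2
T(k) = 24 (T(k) = 3 - 1*(-21) = 3 + 21 = 24)
(T(n(6, -4)) + (-20 - 9*(-21)))*(-2442 - 154) = (24 + (-20 - 9*(-21)))*(-2442 - 154) = (24 + (-20 + 189))*(-2596) = (24 + 169)*(-2596) = 193*(-2596) = -501028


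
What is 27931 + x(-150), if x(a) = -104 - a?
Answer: 27977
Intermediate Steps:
27931 + x(-150) = 27931 + (-104 - 1*(-150)) = 27931 + (-104 + 150) = 27931 + 46 = 27977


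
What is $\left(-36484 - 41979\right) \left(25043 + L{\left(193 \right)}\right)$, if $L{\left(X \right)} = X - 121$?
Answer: $-1970598245$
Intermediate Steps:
$L{\left(X \right)} = -121 + X$
$\left(-36484 - 41979\right) \left(25043 + L{\left(193 \right)}\right) = \left(-36484 - 41979\right) \left(25043 + \left(-121 + 193\right)\right) = - 78463 \left(25043 + 72\right) = \left(-78463\right) 25115 = -1970598245$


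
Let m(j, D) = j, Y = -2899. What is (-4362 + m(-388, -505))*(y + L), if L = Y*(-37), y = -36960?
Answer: -333939250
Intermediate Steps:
L = 107263 (L = -2899*(-37) = 107263)
(-4362 + m(-388, -505))*(y + L) = (-4362 - 388)*(-36960 + 107263) = -4750*70303 = -333939250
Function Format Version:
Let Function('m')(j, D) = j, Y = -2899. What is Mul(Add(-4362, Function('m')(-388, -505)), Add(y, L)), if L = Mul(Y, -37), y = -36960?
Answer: -333939250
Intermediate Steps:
L = 107263 (L = Mul(-2899, -37) = 107263)
Mul(Add(-4362, Function('m')(-388, -505)), Add(y, L)) = Mul(Add(-4362, -388), Add(-36960, 107263)) = Mul(-4750, 70303) = -333939250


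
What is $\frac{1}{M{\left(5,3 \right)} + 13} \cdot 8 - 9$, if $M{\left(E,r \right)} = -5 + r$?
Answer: $- \frac{91}{11} \approx -8.2727$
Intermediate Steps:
$\frac{1}{M{\left(5,3 \right)} + 13} \cdot 8 - 9 = \frac{1}{\left(-5 + 3\right) + 13} \cdot 8 - 9 = \frac{1}{-2 + 13} \cdot 8 - 9 = \frac{1}{11} \cdot 8 - 9 = \frac{8}{11} - 9 = - \frac{91}{11}$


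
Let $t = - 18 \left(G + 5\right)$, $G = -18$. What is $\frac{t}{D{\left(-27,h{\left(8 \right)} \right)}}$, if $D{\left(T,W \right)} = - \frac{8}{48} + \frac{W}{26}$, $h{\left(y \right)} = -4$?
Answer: $- \frac{18252}{25} \approx -730.08$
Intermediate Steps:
$t = 234$ ($t = - 18 \left(-18 + 5\right) = \left(-18\right) \left(-13\right) = 234$)
$D{\left(T,W \right)} = - \frac{1}{6} + \frac{W}{26}$ ($D{\left(T,W \right)} = \left(-8\right) \frac{1}{48} + W \frac{1}{26} = - \frac{1}{6} + \frac{W}{26}$)
$\frac{t}{D{\left(-27,h{\left(8 \right)} \right)}} = \frac{234}{- \frac{1}{6} + \frac{1}{26} \left(-4\right)} = \frac{234}{- \frac{1}{6} - \frac{2}{13}} = \frac{234}{- \frac{25}{78}} = 234 \left(- \frac{78}{25}\right) = - \frac{18252}{25}$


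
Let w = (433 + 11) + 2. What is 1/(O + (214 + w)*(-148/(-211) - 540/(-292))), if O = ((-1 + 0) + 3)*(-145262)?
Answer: -15403/4449010432 ≈ -3.4621e-6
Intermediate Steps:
w = 446 (w = 444 + 2 = 446)
O = -290524 (O = (-1 + 3)*(-145262) = 2*(-145262) = -290524)
1/(O + (214 + w)*(-148/(-211) - 540/(-292))) = 1/(-290524 + (214 + 446)*(-148/(-211) - 540/(-292))) = 1/(-290524 + 660*(-148*(-1/211) - 540*(-1/292))) = 1/(-290524 + 660*(148/211 + 135/73)) = 1/(-290524 + 660*(39289/15403)) = 1/(-290524 + 25930740/15403) = 1/(-4449010432/15403) = -15403/4449010432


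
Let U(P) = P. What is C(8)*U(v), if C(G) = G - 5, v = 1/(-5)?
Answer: -3/5 ≈ -0.60000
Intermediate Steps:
v = -1/5 ≈ -0.20000
C(G) = -5 + G
C(8)*U(v) = (-5 + 8)*(-1/5) = 3*(-1/5) = -3/5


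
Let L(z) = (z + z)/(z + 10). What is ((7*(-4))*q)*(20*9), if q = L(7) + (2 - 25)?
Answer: 1900080/17 ≈ 1.1177e+5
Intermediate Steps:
L(z) = 2*z/(10 + z) (L(z) = (2*z)/(10 + z) = 2*z/(10 + z))
q = -377/17 (q = 2*7/(10 + 7) + (2 - 25) = 2*7/17 - 23 = 2*7*(1/17) - 23 = 14/17 - 23 = -377/17 ≈ -22.176)
((7*(-4))*q)*(20*9) = ((7*(-4))*(-377/17))*(20*9) = -28*(-377/17)*180 = (10556/17)*180 = 1900080/17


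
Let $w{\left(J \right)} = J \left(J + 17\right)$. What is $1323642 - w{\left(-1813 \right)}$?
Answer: $-1932506$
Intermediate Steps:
$w{\left(J \right)} = J \left(17 + J\right)$
$1323642 - w{\left(-1813 \right)} = 1323642 - - 1813 \left(17 - 1813\right) = 1323642 - \left(-1813\right) \left(-1796\right) = 1323642 - 3256148 = -1932506$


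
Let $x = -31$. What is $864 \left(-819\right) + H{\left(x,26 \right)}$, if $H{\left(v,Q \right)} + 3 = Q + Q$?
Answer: $-707567$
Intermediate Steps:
$H{\left(v,Q \right)} = -3 + 2 Q$ ($H{\left(v,Q \right)} = -3 + \left(Q + Q\right) = -3 + 2 Q$)
$864 \left(-819\right) + H{\left(x,26 \right)} = 864 \left(-819\right) + \left(-3 + 2 \cdot 26\right) = -707616 + \left(-3 + 52\right) = -707616 + 49 = -707567$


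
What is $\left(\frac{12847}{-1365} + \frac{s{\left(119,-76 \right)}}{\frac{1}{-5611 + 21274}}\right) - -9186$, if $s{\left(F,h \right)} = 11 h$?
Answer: $- \frac{17861149777}{1365} \approx -1.3085 \cdot 10^{7}$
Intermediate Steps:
$\left(\frac{12847}{-1365} + \frac{s{\left(119,-76 \right)}}{\frac{1}{-5611 + 21274}}\right) - -9186 = \left(\frac{12847}{-1365} + \frac{11 \left(-76\right)}{\frac{1}{-5611 + 21274}}\right) - -9186 = \left(12847 \left(- \frac{1}{1365}\right) - \frac{836}{\frac{1}{15663}}\right) + 9186 = \left(- \frac{12847}{1365} - 836 \frac{1}{\frac{1}{15663}}\right) + 9186 = \left(- \frac{12847}{1365} - 13094268\right) + 9186 = - \frac{17873688667}{1365} + 9186 = - \frac{17861149777}{1365}$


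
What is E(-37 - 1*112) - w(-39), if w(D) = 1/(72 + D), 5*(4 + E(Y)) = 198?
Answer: 5869/165 ≈ 35.570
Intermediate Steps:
E(Y) = 178/5 (E(Y) = -4 + (1/5)*198 = -4 + 198/5 = 178/5)
E(-37 - 1*112) - w(-39) = 178/5 - 1/(72 - 39) = 178/5 - 1/33 = 5869/165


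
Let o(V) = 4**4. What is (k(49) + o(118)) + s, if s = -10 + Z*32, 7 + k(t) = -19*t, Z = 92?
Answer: 2252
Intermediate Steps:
o(V) = 256
k(t) = -7 - 19*t
s = 2934 (s = -10 + 92*32 = -10 + 2944 = 2934)
(k(49) + o(118)) + s = ((-7 - 19*49) + 256) + 2934 = ((-7 - 931) + 256) + 2934 = (-938 + 256) + 2934 = -682 + 2934 = 2252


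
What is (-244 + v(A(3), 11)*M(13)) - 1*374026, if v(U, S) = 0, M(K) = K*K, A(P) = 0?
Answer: -374270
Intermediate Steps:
M(K) = K**2
(-244 + v(A(3), 11)*M(13)) - 1*374026 = (-244 + 0*13**2) - 1*374026 = (-244 + 0*169) - 374026 = (-244 + 0) - 374026 = -244 - 374026 = -374270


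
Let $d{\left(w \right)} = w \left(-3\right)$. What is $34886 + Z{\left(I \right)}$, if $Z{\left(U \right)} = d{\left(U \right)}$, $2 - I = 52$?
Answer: $35036$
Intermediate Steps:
$I = -50$ ($I = 2 - 52 = -50$)
$d{\left(w \right)} = - 3 w$
$Z{\left(U \right)} = - 3 U$
$34886 + Z{\left(I \right)} = 34886 - -150 = 34886 + 150 = 35036$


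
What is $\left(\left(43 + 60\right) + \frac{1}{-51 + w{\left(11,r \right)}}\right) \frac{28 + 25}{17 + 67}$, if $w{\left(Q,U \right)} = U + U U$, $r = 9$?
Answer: $\frac{15211}{234} \approx 65.004$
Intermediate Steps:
$w{\left(Q,U \right)} = U + U^{2}$
$\left(\left(43 + 60\right) + \frac{1}{-51 + w{\left(11,r \right)}}\right) \frac{28 + 25}{17 + 67} = \left(\left(43 + 60\right) + \frac{1}{-51 + 9 \left(1 + 9\right)}\right) \frac{28 + 25}{17 + 67} = \left(103 + \frac{1}{-51 + 9 \cdot 10}\right) \frac{53}{84} = \left(103 + \frac{1}{-51 + 90}\right) 53 \cdot \frac{1}{84} = \left(103 + \frac{1}{39}\right) \frac{53}{84} = \frac{4018}{39} \cdot \frac{53}{84} = \frac{15211}{234}$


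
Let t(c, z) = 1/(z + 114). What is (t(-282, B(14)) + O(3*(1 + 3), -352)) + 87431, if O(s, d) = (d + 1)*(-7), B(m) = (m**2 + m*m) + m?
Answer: 46741761/520 ≈ 89888.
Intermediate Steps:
B(m) = m + 2*m**2 (B(m) = (m**2 + m**2) + m = 2*m**2 + m = m + 2*m**2)
O(s, d) = -7 - 7*d (O(s, d) = (1 + d)*(-7) = -7 - 7*d)
t(c, z) = 1/(114 + z)
(t(-282, B(14)) + O(3*(1 + 3), -352)) + 87431 = (1/(114 + 14*(1 + 2*14)) + (-7 - 7*(-352))) + 87431 = (1/(114 + 14*(1 + 28)) + (-7 + 2464)) + 87431 = (1/(114 + 14*29) + 2457) + 87431 = (1/(114 + 406) + 2457) + 87431 = (1/520 + 2457) + 87431 = 1277641/520 + 87431 = 46741761/520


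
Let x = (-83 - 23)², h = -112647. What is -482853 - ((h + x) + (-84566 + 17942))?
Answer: -314818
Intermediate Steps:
x = 11236 (x = (-106)² = 11236)
-482853 - ((h + x) + (-84566 + 17942)) = -482853 - ((-112647 + 11236) + (-84566 + 17942)) = -482853 - (-101411 - 66624) = -482853 - 1*(-168035) = -482853 + 168035 = -314818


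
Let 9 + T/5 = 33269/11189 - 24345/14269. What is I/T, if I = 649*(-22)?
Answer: 2279566097798/6172917065 ≈ 369.29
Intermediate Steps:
I = -14278
T = -6172917065/159655841 (T = -45 + 5*(33269/11189 - 24345/14269) = -45 + 5*(202319156/159655841) = -45 + 1011595780/159655841 = -6172917065/159655841 ≈ -38.664)
I/T = -14278/(-6172917065/159655841) = -14278*(-159655841/6172917065) = 2279566097798/6172917065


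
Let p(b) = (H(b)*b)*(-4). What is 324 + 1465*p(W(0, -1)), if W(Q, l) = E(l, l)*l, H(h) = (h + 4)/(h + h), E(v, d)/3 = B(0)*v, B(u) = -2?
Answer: 6184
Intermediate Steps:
E(v, d) = -6*v (E(v, d) = 3*(-2*v) = -6*v)
H(h) = (4 + h)/(2*h) (H(h) = (4 + h)/((2*h)) = (4 + h)*(1/(2*h)) = (4 + h)/(2*h))
W(Q, l) = -6*l² (W(Q, l) = (-6*l)*l = -6*l²)
p(b) = -8 - 2*b (p(b) = (((4 + b)/(2*b))*b)*(-4) = (2 + b/2)*(-4) = -8 - 2*b)
324 + 1465*p(W(0, -1)) = 324 + 1465*(-8 - (-12)*(-1)²) = 324 + 1465*(-8 - (-12)) = 324 + 1465*(-8 - 2*(-6)) = 324 + 1465*(-8 + 12) = 324 + 1465*4 = 324 + 5860 = 6184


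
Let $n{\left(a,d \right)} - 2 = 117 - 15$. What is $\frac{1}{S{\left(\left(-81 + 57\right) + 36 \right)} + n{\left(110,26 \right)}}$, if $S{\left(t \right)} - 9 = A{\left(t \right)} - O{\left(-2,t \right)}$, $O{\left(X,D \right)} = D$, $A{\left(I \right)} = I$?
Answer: $\frac{1}{113} \approx 0.0088496$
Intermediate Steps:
$n{\left(a,d \right)} = 104$ ($n{\left(a,d \right)} = 2 + \left(117 - 15\right) = 2 + 102 = 104$)
$S{\left(t \right)} = 9$ ($S{\left(t \right)} = 9 + \left(t - t\right) = 9 + 0 = 9$)
$\frac{1}{S{\left(\left(-81 + 57\right) + 36 \right)} + n{\left(110,26 \right)}} = \frac{1}{9 + 104} = \frac{1}{113}$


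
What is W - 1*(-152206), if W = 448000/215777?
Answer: 32843002062/215777 ≈ 1.5221e+5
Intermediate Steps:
W = 448000/215777 (W = 448000*(1/215777) = 448000/215777 ≈ 2.0762)
W - 1*(-152206) = 448000/215777 - 1*(-152206) = 448000/215777 + 152206 = 32843002062/215777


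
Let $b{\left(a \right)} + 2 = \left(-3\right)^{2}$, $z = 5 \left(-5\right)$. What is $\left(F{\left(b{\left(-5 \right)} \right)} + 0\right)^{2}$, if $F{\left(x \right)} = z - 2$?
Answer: $729$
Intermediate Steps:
$z = -25$
$b{\left(a \right)} = 7$ ($b{\left(a \right)} = -2 + \left(-3\right)^{2} = -2 + 9 = 7$)
$F{\left(x \right)} = -27$ ($F{\left(x \right)} = -25 - 2 = -27$)
$\left(F{\left(b{\left(-5 \right)} \right)} + 0\right)^{2} = \left(-27 + 0\right)^{2} = \left(-27\right)^{2} = 729$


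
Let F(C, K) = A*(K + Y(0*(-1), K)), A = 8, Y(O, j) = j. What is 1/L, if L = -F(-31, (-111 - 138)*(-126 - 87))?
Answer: -1/848592 ≈ -1.1784e-6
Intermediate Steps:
F(C, K) = 16*K (F(C, K) = 8*(K + K) = 8*(2*K) = 16*K)
L = -848592 (L = -16*(-111 - 138)*(-126 - 87) = -16*(-249*(-213)) = -16*53037 = -1*848592 = -848592)
1/L = 1/(-848592) = -1/848592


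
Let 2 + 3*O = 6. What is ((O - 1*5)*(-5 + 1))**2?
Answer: 1936/9 ≈ 215.11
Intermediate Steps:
O = 4/3 (O = -2/3 + (1/3)*6 = -2/3 + 2 = 4/3 ≈ 1.3333)
((O - 1*5)*(-5 + 1))**2 = ((4/3 - 1*5)*(-5 + 1))**2 = ((4/3 - 5)*(-4))**2 = (-11/3*(-4))**2 = (44/3)**2 = 1936/9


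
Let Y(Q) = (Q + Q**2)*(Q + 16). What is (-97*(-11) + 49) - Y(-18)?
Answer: 1728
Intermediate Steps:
Y(Q) = (16 + Q)*(Q + Q**2) (Y(Q) = (Q + Q**2)*(16 + Q) = (16 + Q)*(Q + Q**2))
(-97*(-11) + 49) - Y(-18) = (-97*(-11) + 49) - (-18)*(16 + (-18)**2 + 17*(-18)) = (1067 + 49) - (-18)*(16 + 324 - 306) = 1116 - (-18)*34 = 1116 - 1*(-612) = 1116 + 612 = 1728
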